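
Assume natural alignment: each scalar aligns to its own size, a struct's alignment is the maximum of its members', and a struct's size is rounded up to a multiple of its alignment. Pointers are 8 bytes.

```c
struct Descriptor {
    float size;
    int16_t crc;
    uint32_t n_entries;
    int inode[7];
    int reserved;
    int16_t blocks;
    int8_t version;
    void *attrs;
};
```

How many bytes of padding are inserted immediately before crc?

size at 0 (size 4, align 4) → ends 4
crc at 4 (size 2, align 2) → ends 6

0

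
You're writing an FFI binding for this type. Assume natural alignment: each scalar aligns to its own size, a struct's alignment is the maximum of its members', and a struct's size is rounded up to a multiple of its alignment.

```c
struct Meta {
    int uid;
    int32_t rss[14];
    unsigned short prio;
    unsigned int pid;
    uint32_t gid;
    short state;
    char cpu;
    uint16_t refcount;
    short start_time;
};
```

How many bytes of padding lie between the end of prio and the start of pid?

2

uid at 0 (size 4, align 4) → ends 4
rss at 4 (size 56, align 4) → ends 60
prio at 60 (size 2, align 2) → ends 62
pad 2 to align 4 for pid
pid at 64 (size 4, align 4) → ends 68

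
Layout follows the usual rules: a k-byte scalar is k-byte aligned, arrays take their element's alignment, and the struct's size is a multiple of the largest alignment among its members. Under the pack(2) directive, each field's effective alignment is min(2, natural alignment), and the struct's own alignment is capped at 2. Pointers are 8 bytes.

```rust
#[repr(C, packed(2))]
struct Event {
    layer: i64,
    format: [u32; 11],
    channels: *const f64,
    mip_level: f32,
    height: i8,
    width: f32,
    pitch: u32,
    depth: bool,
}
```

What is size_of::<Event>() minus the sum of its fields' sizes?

2

0..8  layer  (8B, 2-aligned)
8..52  format  (44B, 2-aligned)
52..60  channels  (8B, 2-aligned)
60..64  mip_level  (4B, 2-aligned)
64..65  height  (1B, 1-aligned)
65..66  -- padding (1B)
66..70  width  (4B, 2-aligned)
70..74  pitch  (4B, 2-aligned)
74..75  depth  (1B, 1-aligned)
75..76  -- tail padding (1B)
sizeof = 76, alignof = 2
data bytes 74, size 76 → padding 2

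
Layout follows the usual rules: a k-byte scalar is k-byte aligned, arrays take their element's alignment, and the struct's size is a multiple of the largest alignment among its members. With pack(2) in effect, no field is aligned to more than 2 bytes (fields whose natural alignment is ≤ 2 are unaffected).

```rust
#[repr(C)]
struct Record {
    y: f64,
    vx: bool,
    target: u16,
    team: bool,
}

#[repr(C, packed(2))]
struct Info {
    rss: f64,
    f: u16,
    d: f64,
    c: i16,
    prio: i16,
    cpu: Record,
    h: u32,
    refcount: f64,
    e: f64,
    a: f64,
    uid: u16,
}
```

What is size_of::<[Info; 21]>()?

Record: @0: y [8B, align 8] → 8; @8: vx [1B, align 1] → 9; +1 pad (align 2); @10: target [2B, align 2] → 12; @12: team [1B, align 1] → 13; +3 tail pad (align 8); size 16, align 8
@0: rss [8B, align 2] → 8
@8: f [2B, align 2] → 10
@10: d [8B, align 2] → 18
@18: c [2B, align 2] → 20
@20: prio [2B, align 2] → 22
@22: cpu [16B, align 2] → 38
@38: h [4B, align 2] → 42
@42: refcount [8B, align 2] → 50
@50: e [8B, align 2] → 58
@58: a [8B, align 2] → 66
@66: uid [2B, align 2] → 68
size 68, align 2
array of 21: 21 × 68 = 1428

1428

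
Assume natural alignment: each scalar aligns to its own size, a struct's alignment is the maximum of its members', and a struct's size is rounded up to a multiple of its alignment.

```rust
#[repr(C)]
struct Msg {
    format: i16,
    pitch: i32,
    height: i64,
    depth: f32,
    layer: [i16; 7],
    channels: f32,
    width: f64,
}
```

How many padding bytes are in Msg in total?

4

@0: format [2B, align 2] → 2
+2 pad (align 4)
@4: pitch [4B, align 4] → 8
@8: height [8B, align 8] → 16
@16: depth [4B, align 4] → 20
@20: layer [14B, align 2] → 34
+2 pad (align 4)
@36: channels [4B, align 4] → 40
@40: width [8B, align 8] → 48
size 48, align 8
data bytes 44, size 48 → padding 4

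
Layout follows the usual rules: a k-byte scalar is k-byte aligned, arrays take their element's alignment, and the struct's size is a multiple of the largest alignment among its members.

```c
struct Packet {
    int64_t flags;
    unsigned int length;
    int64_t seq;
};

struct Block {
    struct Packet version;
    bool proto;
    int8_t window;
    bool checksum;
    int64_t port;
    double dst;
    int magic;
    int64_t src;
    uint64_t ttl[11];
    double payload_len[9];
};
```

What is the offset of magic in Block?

48

Packet: flags at 0 (size 8, align 8) → ends 8; length at 8 (size 4, align 4) → ends 12; pad 4 to align 8 for seq; seq at 16 (size 8, align 8) → ends 24; total 24 bytes, alignment 8
version at 0 (size 24, align 8) → ends 24
proto at 24 (size 1, align 1) → ends 25
window at 25 (size 1, align 1) → ends 26
checksum at 26 (size 1, align 1) → ends 27
pad 5 to align 8 for port
port at 32 (size 8, align 8) → ends 40
dst at 40 (size 8, align 8) → ends 48
magic at 48 (size 4, align 4) → ends 52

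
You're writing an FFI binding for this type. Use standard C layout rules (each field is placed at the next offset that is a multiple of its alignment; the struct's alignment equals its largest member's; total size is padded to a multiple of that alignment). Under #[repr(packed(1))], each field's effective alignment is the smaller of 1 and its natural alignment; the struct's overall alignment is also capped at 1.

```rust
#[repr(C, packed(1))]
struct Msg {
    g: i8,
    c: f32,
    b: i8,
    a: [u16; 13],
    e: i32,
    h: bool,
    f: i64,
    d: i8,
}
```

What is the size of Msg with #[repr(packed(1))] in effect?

@0: g [1B, align 1] → 1
@1: c [4B, align 1] → 5
@5: b [1B, align 1] → 6
@6: a [26B, align 1] → 32
@32: e [4B, align 1] → 36
@36: h [1B, align 1] → 37
@37: f [8B, align 1] → 45
@45: d [1B, align 1] → 46
size 46, align 1

46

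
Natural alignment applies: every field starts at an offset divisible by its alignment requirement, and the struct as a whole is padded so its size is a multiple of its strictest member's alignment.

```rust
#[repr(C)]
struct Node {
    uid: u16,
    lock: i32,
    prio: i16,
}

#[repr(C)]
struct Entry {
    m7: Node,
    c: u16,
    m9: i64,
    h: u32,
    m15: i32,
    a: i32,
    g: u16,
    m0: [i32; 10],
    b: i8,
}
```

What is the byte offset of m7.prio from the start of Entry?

Node: @0: uid [2B, align 2] → 2; +2 pad (align 4); @4: lock [4B, align 4] → 8; @8: prio [2B, align 2] → 10; +2 tail pad (align 4); size 12, align 4
@0: m7 [12B, align 4] → 12
within Node: prio at 8
0 + 8 = 8

8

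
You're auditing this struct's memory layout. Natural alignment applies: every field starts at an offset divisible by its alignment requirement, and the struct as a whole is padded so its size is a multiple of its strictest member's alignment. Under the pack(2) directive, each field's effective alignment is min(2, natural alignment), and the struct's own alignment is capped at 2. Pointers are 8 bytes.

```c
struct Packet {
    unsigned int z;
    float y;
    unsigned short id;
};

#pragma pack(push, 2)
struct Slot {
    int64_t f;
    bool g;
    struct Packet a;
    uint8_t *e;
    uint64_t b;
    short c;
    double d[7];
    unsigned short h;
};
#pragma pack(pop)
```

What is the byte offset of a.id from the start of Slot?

18

Packet: @0: z [4B, align 4] → 4; @4: y [4B, align 4] → 8; @8: id [2B, align 2] → 10; +2 tail pad (align 4); size 12, align 4
@0: f [8B, align 2] → 8
@8: g [1B, align 1] → 9
+1 pad (align 2)
@10: a [12B, align 2] → 22
within Packet: id at 8
10 + 8 = 18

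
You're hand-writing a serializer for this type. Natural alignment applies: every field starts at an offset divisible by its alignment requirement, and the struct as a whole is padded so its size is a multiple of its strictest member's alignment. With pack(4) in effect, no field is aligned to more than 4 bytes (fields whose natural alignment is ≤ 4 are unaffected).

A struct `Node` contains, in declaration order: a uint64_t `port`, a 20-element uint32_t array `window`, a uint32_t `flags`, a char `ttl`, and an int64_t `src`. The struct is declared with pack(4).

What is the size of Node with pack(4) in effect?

port at 0 (size 8, align 4) → ends 8
window at 8 (size 80, align 4) → ends 88
flags at 88 (size 4, align 4) → ends 92
ttl at 92 (size 1, align 1) → ends 93
pad 3 to align 4 for src
src at 96 (size 8, align 4) → ends 104
total 104 bytes, alignment 4

104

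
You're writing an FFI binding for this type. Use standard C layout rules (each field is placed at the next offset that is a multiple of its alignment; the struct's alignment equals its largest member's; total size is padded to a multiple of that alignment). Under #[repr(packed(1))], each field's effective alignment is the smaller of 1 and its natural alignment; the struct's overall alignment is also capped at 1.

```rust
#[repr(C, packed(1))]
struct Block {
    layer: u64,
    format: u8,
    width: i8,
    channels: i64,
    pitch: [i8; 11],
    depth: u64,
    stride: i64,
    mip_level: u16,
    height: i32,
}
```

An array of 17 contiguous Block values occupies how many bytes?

867

layer at 0 (size 8, align 1) → ends 8
format at 8 (size 1, align 1) → ends 9
width at 9 (size 1, align 1) → ends 10
channels at 10 (size 8, align 1) → ends 18
pitch at 18 (size 11, align 1) → ends 29
depth at 29 (size 8, align 1) → ends 37
stride at 37 (size 8, align 1) → ends 45
mip_level at 45 (size 2, align 1) → ends 47
height at 47 (size 4, align 1) → ends 51
total 51 bytes, alignment 1
array of 17: 17 × 51 = 867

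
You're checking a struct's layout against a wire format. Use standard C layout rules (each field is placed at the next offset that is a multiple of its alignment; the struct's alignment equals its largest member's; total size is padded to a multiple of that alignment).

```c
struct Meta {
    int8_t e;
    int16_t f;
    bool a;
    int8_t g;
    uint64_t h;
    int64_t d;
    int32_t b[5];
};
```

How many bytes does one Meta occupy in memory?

e at 0 (size 1, align 1) → ends 1
pad 1 to align 2 for f
f at 2 (size 2, align 2) → ends 4
a at 4 (size 1, align 1) → ends 5
g at 5 (size 1, align 1) → ends 6
pad 2 to align 8 for h
h at 8 (size 8, align 8) → ends 16
d at 16 (size 8, align 8) → ends 24
b at 24 (size 20, align 4) → ends 44
tail pad 4 to reach multiple of 8
total 48 bytes, alignment 8

48 bytes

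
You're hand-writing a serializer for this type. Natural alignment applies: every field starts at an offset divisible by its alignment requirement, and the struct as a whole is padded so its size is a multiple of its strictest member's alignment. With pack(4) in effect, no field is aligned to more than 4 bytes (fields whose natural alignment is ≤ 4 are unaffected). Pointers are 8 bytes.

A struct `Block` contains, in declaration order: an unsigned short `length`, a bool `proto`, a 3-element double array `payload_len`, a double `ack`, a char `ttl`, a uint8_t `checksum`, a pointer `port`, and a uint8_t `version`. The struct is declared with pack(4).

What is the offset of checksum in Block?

37

0..2  length  (2B, 2-aligned)
2..3  proto  (1B, 1-aligned)
3..4  -- padding (1B)
4..28  payload_len  (24B, 4-aligned)
28..36  ack  (8B, 4-aligned)
36..37  ttl  (1B, 1-aligned)
37..38  checksum  (1B, 1-aligned)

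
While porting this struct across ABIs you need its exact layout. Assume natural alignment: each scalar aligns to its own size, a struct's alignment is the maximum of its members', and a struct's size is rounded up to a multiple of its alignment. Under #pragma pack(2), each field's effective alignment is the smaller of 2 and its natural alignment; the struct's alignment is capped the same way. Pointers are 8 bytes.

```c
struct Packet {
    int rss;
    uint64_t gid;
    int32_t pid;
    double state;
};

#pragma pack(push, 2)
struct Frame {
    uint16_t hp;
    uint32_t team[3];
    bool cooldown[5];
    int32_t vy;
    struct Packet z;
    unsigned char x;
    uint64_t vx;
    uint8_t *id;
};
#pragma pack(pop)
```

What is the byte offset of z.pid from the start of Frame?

40

Packet: 0..4  rss  (4B, 4-aligned); 4..8  -- padding (4B); 8..16  gid  (8B, 8-aligned); 16..20  pid  (4B, 4-aligned); 20..24  -- padding (4B); 24..32  state  (8B, 8-aligned); sizeof = 32, alignof = 8
0..2  hp  (2B, 2-aligned)
2..14  team  (12B, 2-aligned)
14..19  cooldown  (5B, 1-aligned)
19..20  -- padding (1B)
20..24  vy  (4B, 2-aligned)
24..56  z  (32B, 2-aligned)
within Packet: pid at 16
24 + 16 = 40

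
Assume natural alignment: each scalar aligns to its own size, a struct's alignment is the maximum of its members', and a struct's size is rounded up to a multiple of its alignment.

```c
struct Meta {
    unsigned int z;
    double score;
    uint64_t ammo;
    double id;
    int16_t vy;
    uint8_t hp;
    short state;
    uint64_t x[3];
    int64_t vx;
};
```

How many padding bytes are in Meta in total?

7

@0: z [4B, align 4] → 4
+4 pad (align 8)
@8: score [8B, align 8] → 16
@16: ammo [8B, align 8] → 24
@24: id [8B, align 8] → 32
@32: vy [2B, align 2] → 34
@34: hp [1B, align 1] → 35
+1 pad (align 2)
@36: state [2B, align 2] → 38
+2 pad (align 8)
@40: x [24B, align 8] → 64
@64: vx [8B, align 8] → 72
size 72, align 8
data bytes 65, size 72 → padding 7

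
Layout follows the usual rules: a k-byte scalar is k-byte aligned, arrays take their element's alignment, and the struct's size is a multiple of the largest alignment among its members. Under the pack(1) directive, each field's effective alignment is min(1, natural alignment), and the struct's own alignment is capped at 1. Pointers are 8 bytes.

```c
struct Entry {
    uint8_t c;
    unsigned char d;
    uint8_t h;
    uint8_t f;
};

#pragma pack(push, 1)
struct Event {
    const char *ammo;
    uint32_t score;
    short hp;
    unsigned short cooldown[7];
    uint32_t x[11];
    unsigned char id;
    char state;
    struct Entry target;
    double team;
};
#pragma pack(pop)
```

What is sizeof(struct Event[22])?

Entry: 0..1  c  (1B, 1-aligned); 1..2  d  (1B, 1-aligned); 2..3  h  (1B, 1-aligned); 3..4  f  (1B, 1-aligned); sizeof = 4, alignof = 1
0..8  ammo  (8B, 1-aligned)
8..12  score  (4B, 1-aligned)
12..14  hp  (2B, 1-aligned)
14..28  cooldown  (14B, 1-aligned)
28..72  x  (44B, 1-aligned)
72..73  id  (1B, 1-aligned)
73..74  state  (1B, 1-aligned)
74..78  target  (4B, 1-aligned)
78..86  team  (8B, 1-aligned)
sizeof = 86, alignof = 1
array of 22: 22 × 86 = 1892

1892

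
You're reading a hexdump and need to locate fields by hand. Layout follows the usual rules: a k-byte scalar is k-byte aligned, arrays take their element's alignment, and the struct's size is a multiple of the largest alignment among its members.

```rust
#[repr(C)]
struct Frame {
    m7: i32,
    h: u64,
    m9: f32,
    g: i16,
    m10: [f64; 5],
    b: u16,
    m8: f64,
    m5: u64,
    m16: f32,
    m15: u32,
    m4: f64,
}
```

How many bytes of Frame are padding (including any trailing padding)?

12

m7 at 0 (size 4, align 4) → ends 4
pad 4 to align 8 for h
h at 8 (size 8, align 8) → ends 16
m9 at 16 (size 4, align 4) → ends 20
g at 20 (size 2, align 2) → ends 22
pad 2 to align 8 for m10
m10 at 24 (size 40, align 8) → ends 64
b at 64 (size 2, align 2) → ends 66
pad 6 to align 8 for m8
m8 at 72 (size 8, align 8) → ends 80
m5 at 80 (size 8, align 8) → ends 88
m16 at 88 (size 4, align 4) → ends 92
m15 at 92 (size 4, align 4) → ends 96
m4 at 96 (size 8, align 8) → ends 104
total 104 bytes, alignment 8
data bytes 92, size 104 → padding 12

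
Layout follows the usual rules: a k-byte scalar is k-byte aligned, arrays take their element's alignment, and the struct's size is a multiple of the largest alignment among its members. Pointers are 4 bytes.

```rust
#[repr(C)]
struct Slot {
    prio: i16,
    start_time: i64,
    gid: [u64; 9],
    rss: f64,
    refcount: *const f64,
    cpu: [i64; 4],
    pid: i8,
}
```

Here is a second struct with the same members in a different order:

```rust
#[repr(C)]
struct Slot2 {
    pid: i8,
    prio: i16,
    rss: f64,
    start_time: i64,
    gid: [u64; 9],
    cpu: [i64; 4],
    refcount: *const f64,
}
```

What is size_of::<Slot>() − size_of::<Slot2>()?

8

0..2  prio  (2B, 2-aligned)
2..8  -- padding (6B)
8..16  start_time  (8B, 8-aligned)
16..88  gid  (72B, 8-aligned)
88..96  rss  (8B, 8-aligned)
96..100  refcount  (4B, 4-aligned)
100..104  -- padding (4B)
104..136  cpu  (32B, 8-aligned)
136..137  pid  (1B, 1-aligned)
137..144  -- tail padding (7B)
sizeof = 144, alignof = 8
— Slot2 —
0..1  pid  (1B, 1-aligned)
1..2  -- padding (1B)
2..4  prio  (2B, 2-aligned)
4..8  -- padding (4B)
8..16  rss  (8B, 8-aligned)
16..24  start_time  (8B, 8-aligned)
24..96  gid  (72B, 8-aligned)
96..128  cpu  (32B, 8-aligned)
128..132  refcount  (4B, 4-aligned)
132..136  -- tail padding (4B)
sizeof = 136, alignof = 8
144 − 136 = 8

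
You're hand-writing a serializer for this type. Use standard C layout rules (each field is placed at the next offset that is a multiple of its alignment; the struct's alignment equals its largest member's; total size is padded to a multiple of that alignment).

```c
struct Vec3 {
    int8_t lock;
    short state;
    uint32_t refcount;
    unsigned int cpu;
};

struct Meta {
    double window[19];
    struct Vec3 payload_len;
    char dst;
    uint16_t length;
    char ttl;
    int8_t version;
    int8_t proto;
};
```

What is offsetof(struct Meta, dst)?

164

Vec3: @0: lock [1B, align 1] → 1; +1 pad (align 2); @2: state [2B, align 2] → 4; @4: refcount [4B, align 4] → 8; @8: cpu [4B, align 4] → 12; size 12, align 4
@0: window [152B, align 8] → 152
@152: payload_len [12B, align 4] → 164
@164: dst [1B, align 1] → 165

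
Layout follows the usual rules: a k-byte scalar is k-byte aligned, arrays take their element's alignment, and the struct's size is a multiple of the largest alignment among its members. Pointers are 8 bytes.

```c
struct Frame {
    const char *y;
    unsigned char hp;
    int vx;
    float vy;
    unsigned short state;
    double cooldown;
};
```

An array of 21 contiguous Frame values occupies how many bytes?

672

0..8  y  (8B, 8-aligned)
8..9  hp  (1B, 1-aligned)
9..12  -- padding (3B)
12..16  vx  (4B, 4-aligned)
16..20  vy  (4B, 4-aligned)
20..22  state  (2B, 2-aligned)
22..24  -- padding (2B)
24..32  cooldown  (8B, 8-aligned)
sizeof = 32, alignof = 8
array of 21: 21 × 32 = 672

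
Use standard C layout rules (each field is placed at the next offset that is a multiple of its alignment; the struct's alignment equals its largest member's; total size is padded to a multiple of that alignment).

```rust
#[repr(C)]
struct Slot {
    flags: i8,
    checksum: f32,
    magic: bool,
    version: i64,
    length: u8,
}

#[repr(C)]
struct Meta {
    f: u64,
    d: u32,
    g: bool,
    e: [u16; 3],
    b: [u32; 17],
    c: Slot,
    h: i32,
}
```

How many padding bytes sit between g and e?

1

Slot: @0: flags [1B, align 1] → 1; +3 pad (align 4); @4: checksum [4B, align 4] → 8; @8: magic [1B, align 1] → 9; +7 pad (align 8); @16: version [8B, align 8] → 24; @24: length [1B, align 1] → 25; +7 tail pad (align 8); size 32, align 8
@0: f [8B, align 8] → 8
@8: d [4B, align 4] → 12
@12: g [1B, align 1] → 13
+1 pad (align 2)
@14: e [6B, align 2] → 20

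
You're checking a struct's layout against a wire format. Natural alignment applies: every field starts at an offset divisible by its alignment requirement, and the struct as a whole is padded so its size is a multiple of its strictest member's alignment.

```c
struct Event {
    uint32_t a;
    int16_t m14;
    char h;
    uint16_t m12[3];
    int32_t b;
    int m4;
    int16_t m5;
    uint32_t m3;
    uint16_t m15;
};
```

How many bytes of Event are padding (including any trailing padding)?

7

0..4  a  (4B, 4-aligned)
4..6  m14  (2B, 2-aligned)
6..7  h  (1B, 1-aligned)
7..8  -- padding (1B)
8..14  m12  (6B, 2-aligned)
14..16  -- padding (2B)
16..20  b  (4B, 4-aligned)
20..24  m4  (4B, 4-aligned)
24..26  m5  (2B, 2-aligned)
26..28  -- padding (2B)
28..32  m3  (4B, 4-aligned)
32..34  m15  (2B, 2-aligned)
34..36  -- tail padding (2B)
sizeof = 36, alignof = 4
data bytes 29, size 36 → padding 7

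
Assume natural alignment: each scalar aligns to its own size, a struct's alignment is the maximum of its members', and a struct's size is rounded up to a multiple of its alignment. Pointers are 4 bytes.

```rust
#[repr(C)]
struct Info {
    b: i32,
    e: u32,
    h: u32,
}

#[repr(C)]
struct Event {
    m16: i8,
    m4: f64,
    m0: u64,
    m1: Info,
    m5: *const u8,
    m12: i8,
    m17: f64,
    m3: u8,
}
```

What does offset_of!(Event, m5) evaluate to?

Info: 0..4  b  (4B, 4-aligned); 4..8  e  (4B, 4-aligned); 8..12  h  (4B, 4-aligned); sizeof = 12, alignof = 4
0..1  m16  (1B, 1-aligned)
1..8  -- padding (7B)
8..16  m4  (8B, 8-aligned)
16..24  m0  (8B, 8-aligned)
24..36  m1  (12B, 4-aligned)
36..40  m5  (4B, 4-aligned)

36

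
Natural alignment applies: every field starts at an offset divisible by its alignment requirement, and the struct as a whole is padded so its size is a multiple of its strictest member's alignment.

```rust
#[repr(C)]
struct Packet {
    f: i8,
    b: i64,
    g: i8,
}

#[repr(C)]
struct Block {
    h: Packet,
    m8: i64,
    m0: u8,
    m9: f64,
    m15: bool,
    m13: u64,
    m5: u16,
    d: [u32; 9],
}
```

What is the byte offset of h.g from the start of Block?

Packet: 0..1  f  (1B, 1-aligned); 1..8  -- padding (7B); 8..16  b  (8B, 8-aligned); 16..17  g  (1B, 1-aligned); 17..24  -- tail padding (7B); sizeof = 24, alignof = 8
0..24  h  (24B, 8-aligned)
within Packet: g at 16
0 + 16 = 16

16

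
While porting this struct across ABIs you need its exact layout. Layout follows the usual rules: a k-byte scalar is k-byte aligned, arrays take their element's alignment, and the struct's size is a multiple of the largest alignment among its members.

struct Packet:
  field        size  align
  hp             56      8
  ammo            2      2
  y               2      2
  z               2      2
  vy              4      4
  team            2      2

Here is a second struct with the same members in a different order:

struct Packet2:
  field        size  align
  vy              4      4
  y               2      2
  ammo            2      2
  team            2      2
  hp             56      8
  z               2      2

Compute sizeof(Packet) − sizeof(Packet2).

@0: hp [56B, align 8] → 56
@56: ammo [2B, align 2] → 58
@58: y [2B, align 2] → 60
@60: z [2B, align 2] → 62
+2 pad (align 4)
@64: vy [4B, align 4] → 68
@68: team [2B, align 2] → 70
+2 tail pad (align 8)
size 72, align 8
— Packet2 —
@0: vy [4B, align 4] → 4
@4: y [2B, align 2] → 6
@6: ammo [2B, align 2] → 8
@8: team [2B, align 2] → 10
+6 pad (align 8)
@16: hp [56B, align 8] → 72
@72: z [2B, align 2] → 74
+6 tail pad (align 8)
size 80, align 8
72 − 80 = -8

-8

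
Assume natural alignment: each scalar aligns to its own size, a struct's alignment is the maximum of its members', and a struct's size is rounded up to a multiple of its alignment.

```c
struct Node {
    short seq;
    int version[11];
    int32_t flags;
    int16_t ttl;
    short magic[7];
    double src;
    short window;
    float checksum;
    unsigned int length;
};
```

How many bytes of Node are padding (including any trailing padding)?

0..2  seq  (2B, 2-aligned)
2..4  -- padding (2B)
4..48  version  (44B, 4-aligned)
48..52  flags  (4B, 4-aligned)
52..54  ttl  (2B, 2-aligned)
54..68  magic  (14B, 2-aligned)
68..72  -- padding (4B)
72..80  src  (8B, 8-aligned)
80..82  window  (2B, 2-aligned)
82..84  -- padding (2B)
84..88  checksum  (4B, 4-aligned)
88..92  length  (4B, 4-aligned)
92..96  -- tail padding (4B)
sizeof = 96, alignof = 8
data bytes 84, size 96 → padding 12

12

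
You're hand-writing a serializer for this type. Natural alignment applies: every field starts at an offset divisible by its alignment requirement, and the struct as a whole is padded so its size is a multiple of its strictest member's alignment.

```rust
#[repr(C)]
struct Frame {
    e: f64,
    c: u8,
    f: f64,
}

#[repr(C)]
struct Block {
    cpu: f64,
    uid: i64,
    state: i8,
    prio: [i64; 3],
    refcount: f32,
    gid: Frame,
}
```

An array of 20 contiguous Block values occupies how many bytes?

1600

Frame: e at 0 (size 8, align 8) → ends 8; c at 8 (size 1, align 1) → ends 9; pad 7 to align 8 for f; f at 16 (size 8, align 8) → ends 24; total 24 bytes, alignment 8
cpu at 0 (size 8, align 8) → ends 8
uid at 8 (size 8, align 8) → ends 16
state at 16 (size 1, align 1) → ends 17
pad 7 to align 8 for prio
prio at 24 (size 24, align 8) → ends 48
refcount at 48 (size 4, align 4) → ends 52
pad 4 to align 8 for gid
gid at 56 (size 24, align 8) → ends 80
total 80 bytes, alignment 8
array of 20: 20 × 80 = 1600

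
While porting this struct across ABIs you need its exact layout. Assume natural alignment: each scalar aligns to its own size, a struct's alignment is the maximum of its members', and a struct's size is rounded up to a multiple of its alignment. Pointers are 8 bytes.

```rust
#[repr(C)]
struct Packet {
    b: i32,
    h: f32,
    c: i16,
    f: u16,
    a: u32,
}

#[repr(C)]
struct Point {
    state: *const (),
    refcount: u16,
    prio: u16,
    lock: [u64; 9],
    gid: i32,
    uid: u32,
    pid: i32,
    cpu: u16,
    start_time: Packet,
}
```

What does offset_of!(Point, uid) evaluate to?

92

Packet: 0..4  b  (4B, 4-aligned); 4..8  h  (4B, 4-aligned); 8..10  c  (2B, 2-aligned); 10..12  f  (2B, 2-aligned); 12..16  a  (4B, 4-aligned); sizeof = 16, alignof = 4
0..8  state  (8B, 8-aligned)
8..10  refcount  (2B, 2-aligned)
10..12  prio  (2B, 2-aligned)
12..16  -- padding (4B)
16..88  lock  (72B, 8-aligned)
88..92  gid  (4B, 4-aligned)
92..96  uid  (4B, 4-aligned)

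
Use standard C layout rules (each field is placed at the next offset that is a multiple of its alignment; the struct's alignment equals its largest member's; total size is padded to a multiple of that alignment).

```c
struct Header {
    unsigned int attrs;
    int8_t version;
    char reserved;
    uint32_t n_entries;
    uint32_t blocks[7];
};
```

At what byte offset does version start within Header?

4

@0: attrs [4B, align 4] → 4
@4: version [1B, align 1] → 5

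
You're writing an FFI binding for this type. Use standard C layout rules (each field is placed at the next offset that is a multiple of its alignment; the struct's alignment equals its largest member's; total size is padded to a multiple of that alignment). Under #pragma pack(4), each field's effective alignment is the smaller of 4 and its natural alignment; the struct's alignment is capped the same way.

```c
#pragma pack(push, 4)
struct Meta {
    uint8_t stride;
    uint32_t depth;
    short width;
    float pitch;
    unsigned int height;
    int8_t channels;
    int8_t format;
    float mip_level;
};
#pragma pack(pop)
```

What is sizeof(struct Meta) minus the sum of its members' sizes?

7

0..1  stride  (1B, 1-aligned)
1..4  -- padding (3B)
4..8  depth  (4B, 4-aligned)
8..10  width  (2B, 2-aligned)
10..12  -- padding (2B)
12..16  pitch  (4B, 4-aligned)
16..20  height  (4B, 4-aligned)
20..21  channels  (1B, 1-aligned)
21..22  format  (1B, 1-aligned)
22..24  -- padding (2B)
24..28  mip_level  (4B, 4-aligned)
sizeof = 28, alignof = 4
data bytes 21, size 28 → padding 7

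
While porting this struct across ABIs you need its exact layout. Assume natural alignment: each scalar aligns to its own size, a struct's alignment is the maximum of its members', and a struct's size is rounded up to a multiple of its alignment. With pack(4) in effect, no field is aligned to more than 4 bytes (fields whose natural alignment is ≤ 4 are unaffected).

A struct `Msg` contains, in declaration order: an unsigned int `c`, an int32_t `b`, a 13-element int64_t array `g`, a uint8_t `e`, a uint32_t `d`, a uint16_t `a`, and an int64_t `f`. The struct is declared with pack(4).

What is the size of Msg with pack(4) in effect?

@0: c [4B, align 4] → 4
@4: b [4B, align 4] → 8
@8: g [104B, align 4] → 112
@112: e [1B, align 1] → 113
+3 pad (align 4)
@116: d [4B, align 4] → 120
@120: a [2B, align 2] → 122
+2 pad (align 4)
@124: f [8B, align 4] → 132
size 132, align 4

132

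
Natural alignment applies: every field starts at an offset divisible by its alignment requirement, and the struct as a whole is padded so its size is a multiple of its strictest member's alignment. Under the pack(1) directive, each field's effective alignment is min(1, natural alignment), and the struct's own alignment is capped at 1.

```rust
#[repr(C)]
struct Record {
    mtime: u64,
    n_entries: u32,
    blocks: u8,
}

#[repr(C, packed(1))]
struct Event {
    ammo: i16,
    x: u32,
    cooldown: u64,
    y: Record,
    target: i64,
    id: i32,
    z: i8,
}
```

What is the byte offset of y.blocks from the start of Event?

26

Record: mtime at 0 (size 8, align 8) → ends 8; n_entries at 8 (size 4, align 4) → ends 12; blocks at 12 (size 1, align 1) → ends 13; tail pad 3 to reach multiple of 8; total 16 bytes, alignment 8
ammo at 0 (size 2, align 1) → ends 2
x at 2 (size 4, align 1) → ends 6
cooldown at 6 (size 8, align 1) → ends 14
y at 14 (size 16, align 1) → ends 30
within Record: blocks at 12
14 + 12 = 26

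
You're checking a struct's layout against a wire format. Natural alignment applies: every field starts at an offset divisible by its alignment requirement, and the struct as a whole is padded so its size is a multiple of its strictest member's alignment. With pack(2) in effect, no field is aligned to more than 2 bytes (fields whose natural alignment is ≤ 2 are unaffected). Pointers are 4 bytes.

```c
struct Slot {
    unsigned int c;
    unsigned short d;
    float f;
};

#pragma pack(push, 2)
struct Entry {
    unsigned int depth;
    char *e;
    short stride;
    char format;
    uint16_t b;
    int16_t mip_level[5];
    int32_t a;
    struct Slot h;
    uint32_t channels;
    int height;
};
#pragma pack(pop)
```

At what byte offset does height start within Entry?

44

Slot: 0..4  c  (4B, 4-aligned); 4..6  d  (2B, 2-aligned); 6..8  -- padding (2B); 8..12  f  (4B, 4-aligned); sizeof = 12, alignof = 4
0..4  depth  (4B, 2-aligned)
4..8  e  (4B, 2-aligned)
8..10  stride  (2B, 2-aligned)
10..11  format  (1B, 1-aligned)
11..12  -- padding (1B)
12..14  b  (2B, 2-aligned)
14..24  mip_level  (10B, 2-aligned)
24..28  a  (4B, 2-aligned)
28..40  h  (12B, 2-aligned)
40..44  channels  (4B, 2-aligned)
44..48  height  (4B, 2-aligned)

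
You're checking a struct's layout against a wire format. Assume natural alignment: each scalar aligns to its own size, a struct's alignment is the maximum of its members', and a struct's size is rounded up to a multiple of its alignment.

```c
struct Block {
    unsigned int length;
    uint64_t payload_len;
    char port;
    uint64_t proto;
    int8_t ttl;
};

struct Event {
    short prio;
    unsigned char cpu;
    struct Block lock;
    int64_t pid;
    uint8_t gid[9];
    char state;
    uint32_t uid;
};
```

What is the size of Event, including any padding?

Block: @0: length [4B, align 4] → 4; +4 pad (align 8); @8: payload_len [8B, align 8] → 16; @16: port [1B, align 1] → 17; +7 pad (align 8); @24: proto [8B, align 8] → 32; @32: ttl [1B, align 1] → 33; +7 tail pad (align 8); size 40, align 8
@0: prio [2B, align 2] → 2
@2: cpu [1B, align 1] → 3
+5 pad (align 8)
@8: lock [40B, align 8] → 48
@48: pid [8B, align 8] → 56
@56: gid [9B, align 1] → 65
@65: state [1B, align 1] → 66
+2 pad (align 4)
@68: uid [4B, align 4] → 72
size 72, align 8

72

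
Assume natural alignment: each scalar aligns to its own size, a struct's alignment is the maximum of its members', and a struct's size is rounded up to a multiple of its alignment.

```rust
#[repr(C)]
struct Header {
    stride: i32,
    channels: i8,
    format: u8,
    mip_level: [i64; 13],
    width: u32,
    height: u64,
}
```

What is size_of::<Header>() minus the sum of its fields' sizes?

6

stride at 0 (size 4, align 4) → ends 4
channels at 4 (size 1, align 1) → ends 5
format at 5 (size 1, align 1) → ends 6
pad 2 to align 8 for mip_level
mip_level at 8 (size 104, align 8) → ends 112
width at 112 (size 4, align 4) → ends 116
pad 4 to align 8 for height
height at 120 (size 8, align 8) → ends 128
total 128 bytes, alignment 8
data bytes 122, size 128 → padding 6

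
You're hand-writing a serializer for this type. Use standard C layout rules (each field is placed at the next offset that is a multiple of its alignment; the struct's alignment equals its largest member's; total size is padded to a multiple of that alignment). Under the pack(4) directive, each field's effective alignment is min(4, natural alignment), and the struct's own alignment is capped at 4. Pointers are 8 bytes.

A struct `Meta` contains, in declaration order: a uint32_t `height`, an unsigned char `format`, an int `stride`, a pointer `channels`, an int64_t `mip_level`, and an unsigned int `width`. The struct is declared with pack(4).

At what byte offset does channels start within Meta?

12

height at 0 (size 4, align 4) → ends 4
format at 4 (size 1, align 1) → ends 5
pad 3 to align 4 for stride
stride at 8 (size 4, align 4) → ends 12
channels at 12 (size 8, align 4) → ends 20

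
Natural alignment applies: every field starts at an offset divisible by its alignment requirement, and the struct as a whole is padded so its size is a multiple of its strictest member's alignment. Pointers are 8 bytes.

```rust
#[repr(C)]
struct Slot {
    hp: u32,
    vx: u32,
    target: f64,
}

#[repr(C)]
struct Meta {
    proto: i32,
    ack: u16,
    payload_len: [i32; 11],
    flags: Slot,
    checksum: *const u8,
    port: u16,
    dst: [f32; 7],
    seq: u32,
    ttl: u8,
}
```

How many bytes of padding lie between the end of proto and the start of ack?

0

Slot: hp at 0 (size 4, align 4) → ends 4; vx at 4 (size 4, align 4) → ends 8; target at 8 (size 8, align 8) → ends 16; total 16 bytes, alignment 8
proto at 0 (size 4, align 4) → ends 4
ack at 4 (size 2, align 2) → ends 6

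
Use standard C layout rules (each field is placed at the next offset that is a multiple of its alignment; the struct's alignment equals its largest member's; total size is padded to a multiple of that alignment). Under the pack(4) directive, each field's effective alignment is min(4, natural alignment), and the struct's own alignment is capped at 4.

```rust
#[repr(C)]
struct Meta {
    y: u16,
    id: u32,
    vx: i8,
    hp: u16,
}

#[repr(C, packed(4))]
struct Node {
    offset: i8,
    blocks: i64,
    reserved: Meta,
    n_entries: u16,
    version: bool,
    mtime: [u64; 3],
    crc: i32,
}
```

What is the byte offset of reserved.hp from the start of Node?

22

Meta: @0: y [2B, align 2] → 2; +2 pad (align 4); @4: id [4B, align 4] → 8; @8: vx [1B, align 1] → 9; +1 pad (align 2); @10: hp [2B, align 2] → 12; size 12, align 4
@0: offset [1B, align 1] → 1
+3 pad (align 4)
@4: blocks [8B, align 4] → 12
@12: reserved [12B, align 4] → 24
within Meta: hp at 10
12 + 10 = 22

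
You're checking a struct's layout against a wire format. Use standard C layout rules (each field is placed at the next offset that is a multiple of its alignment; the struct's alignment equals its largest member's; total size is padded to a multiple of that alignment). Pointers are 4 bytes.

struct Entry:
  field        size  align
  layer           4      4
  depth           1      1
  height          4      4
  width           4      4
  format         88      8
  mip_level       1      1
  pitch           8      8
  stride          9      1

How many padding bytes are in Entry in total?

17

0..4  layer  (4B, 4-aligned)
4..5  depth  (1B, 1-aligned)
5..8  -- padding (3B)
8..12  height  (4B, 4-aligned)
12..16  width  (4B, 4-aligned)
16..104  format  (88B, 8-aligned)
104..105  mip_level  (1B, 1-aligned)
105..112  -- padding (7B)
112..120  pitch  (8B, 8-aligned)
120..129  stride  (9B, 1-aligned)
129..136  -- tail padding (7B)
sizeof = 136, alignof = 8
data bytes 119, size 136 → padding 17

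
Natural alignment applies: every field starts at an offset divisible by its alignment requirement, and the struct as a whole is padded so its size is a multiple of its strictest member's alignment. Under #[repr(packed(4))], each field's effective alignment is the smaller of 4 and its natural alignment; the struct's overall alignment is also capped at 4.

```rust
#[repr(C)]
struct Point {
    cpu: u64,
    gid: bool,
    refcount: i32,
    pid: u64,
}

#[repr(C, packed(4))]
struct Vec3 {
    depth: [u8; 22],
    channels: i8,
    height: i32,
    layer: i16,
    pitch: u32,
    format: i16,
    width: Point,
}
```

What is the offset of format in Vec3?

36

Point: 0..8  cpu  (8B, 8-aligned); 8..9  gid  (1B, 1-aligned); 9..12  -- padding (3B); 12..16  refcount  (4B, 4-aligned); 16..24  pid  (8B, 8-aligned); sizeof = 24, alignof = 8
0..22  depth  (22B, 1-aligned)
22..23  channels  (1B, 1-aligned)
23..24  -- padding (1B)
24..28  height  (4B, 4-aligned)
28..30  layer  (2B, 2-aligned)
30..32  -- padding (2B)
32..36  pitch  (4B, 4-aligned)
36..38  format  (2B, 2-aligned)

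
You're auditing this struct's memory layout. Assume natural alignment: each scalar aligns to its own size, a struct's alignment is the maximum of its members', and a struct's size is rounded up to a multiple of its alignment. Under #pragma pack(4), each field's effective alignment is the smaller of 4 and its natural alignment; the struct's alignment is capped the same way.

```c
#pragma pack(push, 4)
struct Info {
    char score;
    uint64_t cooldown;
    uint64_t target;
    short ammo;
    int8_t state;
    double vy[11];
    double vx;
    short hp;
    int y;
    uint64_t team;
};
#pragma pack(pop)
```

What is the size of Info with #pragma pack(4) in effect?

136

0..1  score  (1B, 1-aligned)
1..4  -- padding (3B)
4..12  cooldown  (8B, 4-aligned)
12..20  target  (8B, 4-aligned)
20..22  ammo  (2B, 2-aligned)
22..23  state  (1B, 1-aligned)
23..24  -- padding (1B)
24..112  vy  (88B, 4-aligned)
112..120  vx  (8B, 4-aligned)
120..122  hp  (2B, 2-aligned)
122..124  -- padding (2B)
124..128  y  (4B, 4-aligned)
128..136  team  (8B, 4-aligned)
sizeof = 136, alignof = 4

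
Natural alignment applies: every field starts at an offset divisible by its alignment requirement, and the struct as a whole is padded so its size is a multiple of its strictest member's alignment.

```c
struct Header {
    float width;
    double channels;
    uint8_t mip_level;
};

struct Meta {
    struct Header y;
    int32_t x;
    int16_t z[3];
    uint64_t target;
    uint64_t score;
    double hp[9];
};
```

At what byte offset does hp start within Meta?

56

Header: @0: width [4B, align 4] → 4; +4 pad (align 8); @8: channels [8B, align 8] → 16; @16: mip_level [1B, align 1] → 17; +7 tail pad (align 8); size 24, align 8
@0: y [24B, align 8] → 24
@24: x [4B, align 4] → 28
@28: z [6B, align 2] → 34
+6 pad (align 8)
@40: target [8B, align 8] → 48
@48: score [8B, align 8] → 56
@56: hp [72B, align 8] → 128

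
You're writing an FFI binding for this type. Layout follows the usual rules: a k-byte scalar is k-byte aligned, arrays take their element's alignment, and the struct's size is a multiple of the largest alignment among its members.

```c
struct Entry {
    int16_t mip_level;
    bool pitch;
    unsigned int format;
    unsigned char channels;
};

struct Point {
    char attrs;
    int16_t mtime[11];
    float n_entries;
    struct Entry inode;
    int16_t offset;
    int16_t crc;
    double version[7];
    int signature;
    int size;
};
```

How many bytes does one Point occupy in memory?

112 bytes

Entry: mip_level at 0 (size 2, align 2) → ends 2; pitch at 2 (size 1, align 1) → ends 3; pad 1 to align 4 for format; format at 4 (size 4, align 4) → ends 8; channels at 8 (size 1, align 1) → ends 9; tail pad 3 to reach multiple of 4; total 12 bytes, alignment 4
attrs at 0 (size 1, align 1) → ends 1
pad 1 to align 2 for mtime
mtime at 2 (size 22, align 2) → ends 24
n_entries at 24 (size 4, align 4) → ends 28
inode at 28 (size 12, align 4) → ends 40
offset at 40 (size 2, align 2) → ends 42
crc at 42 (size 2, align 2) → ends 44
pad 4 to align 8 for version
version at 48 (size 56, align 8) → ends 104
signature at 104 (size 4, align 4) → ends 108
size at 108 (size 4, align 4) → ends 112
total 112 bytes, alignment 8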